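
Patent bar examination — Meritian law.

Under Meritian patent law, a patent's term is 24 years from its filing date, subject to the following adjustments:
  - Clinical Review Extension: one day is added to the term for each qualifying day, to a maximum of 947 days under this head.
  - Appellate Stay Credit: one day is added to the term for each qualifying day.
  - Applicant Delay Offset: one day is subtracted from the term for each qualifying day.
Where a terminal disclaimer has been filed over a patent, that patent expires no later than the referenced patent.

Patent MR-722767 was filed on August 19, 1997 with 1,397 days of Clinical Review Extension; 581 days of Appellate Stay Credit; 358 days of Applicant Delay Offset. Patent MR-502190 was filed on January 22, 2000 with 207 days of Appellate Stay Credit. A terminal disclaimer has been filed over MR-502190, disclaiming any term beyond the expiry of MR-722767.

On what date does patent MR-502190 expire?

August 16, 2024

Natural term of MR-502190:
  Base: filing + 24 years → 22 January 2024.
  Appellate Stay Credit: +207 days → 16 August 2024.
Expiry of referenced patent MR-722767:
  Base: filing + 24 years → 19 August 2021.
  Clinical Review Extension: 1397 days claimed exceeds the 947-day cap, so +947 days → 23 March 2024.
  Appellate Stay Credit: +581 days → 25 October 2025.
  Applicant Delay Offset: −358 days → 1 November 2024.
Terminal disclaimer: MR-502190 expires on the earlier of 16 August 2024 and 1 November 2024.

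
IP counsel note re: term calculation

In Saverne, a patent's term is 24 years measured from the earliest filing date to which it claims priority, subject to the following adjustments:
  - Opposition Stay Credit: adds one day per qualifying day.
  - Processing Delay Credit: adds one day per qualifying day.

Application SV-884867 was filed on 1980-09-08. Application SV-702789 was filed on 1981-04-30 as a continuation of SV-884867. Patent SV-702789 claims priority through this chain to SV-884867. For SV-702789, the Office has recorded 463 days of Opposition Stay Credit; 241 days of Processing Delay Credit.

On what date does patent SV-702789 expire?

Earliest priority filing: 8 September 1980.
Base term: 8 September 1980 + 24 years → 8 September 2004.
Opposition Stay Credit: +463 days → 15 December 2005.
Processing Delay Credit: +241 days → 13 August 2006.

2006-08-13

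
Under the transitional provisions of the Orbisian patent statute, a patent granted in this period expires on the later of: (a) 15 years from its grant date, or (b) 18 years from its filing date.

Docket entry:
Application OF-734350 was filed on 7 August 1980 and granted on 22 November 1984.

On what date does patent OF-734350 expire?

(a) grant + 15 years → 22 November 1999.
(b) filing + 18 years → 7 August 1998.
Later of the two: 22 November 1999.

November 22, 1999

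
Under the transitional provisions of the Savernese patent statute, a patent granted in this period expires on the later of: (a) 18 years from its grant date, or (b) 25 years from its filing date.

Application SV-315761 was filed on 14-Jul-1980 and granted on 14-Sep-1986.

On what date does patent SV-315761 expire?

(a) grant + 18 years → 14 September 2004.
(b) filing + 25 years → 14 July 2005.
Later of the two: 14 July 2005.

July 14, 2005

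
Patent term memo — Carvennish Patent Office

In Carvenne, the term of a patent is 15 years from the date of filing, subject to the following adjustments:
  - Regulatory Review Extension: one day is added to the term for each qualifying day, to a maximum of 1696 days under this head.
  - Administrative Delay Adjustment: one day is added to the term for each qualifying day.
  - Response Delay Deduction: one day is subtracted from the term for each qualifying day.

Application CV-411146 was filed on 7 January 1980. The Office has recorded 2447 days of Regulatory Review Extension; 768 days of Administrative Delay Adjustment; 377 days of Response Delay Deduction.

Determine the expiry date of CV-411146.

Base term: filing date + 15 years → 7 January 1995.
Regulatory Review Extension: 2447 days claimed exceeds the 1696-day cap, so +1696 days → 30 August 1999.
Administrative Delay Adjustment: +768 days → 6 October 2001.
Response Delay Deduction: −377 days → 24 September 2000.

September 24, 2000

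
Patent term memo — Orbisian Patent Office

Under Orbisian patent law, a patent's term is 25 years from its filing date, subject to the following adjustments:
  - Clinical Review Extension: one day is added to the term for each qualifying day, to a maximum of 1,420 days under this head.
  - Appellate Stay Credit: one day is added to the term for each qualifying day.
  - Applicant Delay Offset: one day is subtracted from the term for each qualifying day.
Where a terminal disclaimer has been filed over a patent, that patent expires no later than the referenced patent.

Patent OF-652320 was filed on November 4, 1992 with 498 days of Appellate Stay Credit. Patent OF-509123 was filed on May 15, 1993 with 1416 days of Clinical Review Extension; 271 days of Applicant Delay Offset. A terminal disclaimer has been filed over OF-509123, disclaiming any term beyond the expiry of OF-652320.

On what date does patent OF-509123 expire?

2019-03-17

Natural term of OF-509123:
  Base: filing + 25 years → 15 May 2018.
  Clinical Review Extension: 1416 days (within the 1420-day cap) → +1416 days → 31 March 2022.
  Applicant Delay Offset: −271 days → 3 July 2021.
Expiry of referenced patent OF-652320:
  Base: filing + 25 years → 4 November 2017.
  Appellate Stay Credit: +498 days → 17 March 2019.
Terminal disclaimer: OF-509123 expires on the earlier of 3 July 2021 and 17 March 2019.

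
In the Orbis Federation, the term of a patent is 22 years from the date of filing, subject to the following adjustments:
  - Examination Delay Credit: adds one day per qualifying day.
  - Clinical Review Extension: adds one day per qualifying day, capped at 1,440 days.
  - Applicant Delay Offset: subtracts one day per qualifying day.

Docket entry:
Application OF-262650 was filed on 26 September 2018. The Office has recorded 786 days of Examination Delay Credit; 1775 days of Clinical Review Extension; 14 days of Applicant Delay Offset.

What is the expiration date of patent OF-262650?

Base term: filing date + 22 years → 26 September 2040.
Examination Delay Credit: +786 days → 21 November 2042.
Clinical Review Extension: 1775 days claimed exceeds the 1440-day cap, so +1440 days → 31 October 2046.
Applicant Delay Offset: −14 days → 17 October 2046.

2046-10-17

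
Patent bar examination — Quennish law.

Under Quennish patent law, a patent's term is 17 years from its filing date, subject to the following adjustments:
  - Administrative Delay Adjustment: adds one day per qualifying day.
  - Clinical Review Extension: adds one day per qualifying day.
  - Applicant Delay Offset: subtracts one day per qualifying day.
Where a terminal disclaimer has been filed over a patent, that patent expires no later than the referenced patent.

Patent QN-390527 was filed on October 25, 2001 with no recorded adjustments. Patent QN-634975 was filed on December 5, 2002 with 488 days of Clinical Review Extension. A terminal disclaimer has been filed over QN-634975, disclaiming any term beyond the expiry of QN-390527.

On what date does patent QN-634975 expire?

Natural term of QN-634975:
  Base: filing + 17 years → 5 December 2019.
  Clinical Review Extension: +488 days → 6 April 2021.
Expiry of referenced patent QN-390527:
  Base: filing + 17 years → 25 October 2018.
Terminal disclaimer: QN-634975 expires on the earlier of 6 April 2021 and 25 October 2018.

October 25, 2018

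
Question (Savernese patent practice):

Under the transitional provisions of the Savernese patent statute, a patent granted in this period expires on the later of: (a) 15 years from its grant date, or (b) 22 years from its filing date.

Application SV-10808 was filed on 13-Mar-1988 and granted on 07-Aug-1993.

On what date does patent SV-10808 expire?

2010-03-13

(a) grant + 15 years → 7 August 2008.
(b) filing + 22 years → 13 March 2010.
Later of the two: 13 March 2010.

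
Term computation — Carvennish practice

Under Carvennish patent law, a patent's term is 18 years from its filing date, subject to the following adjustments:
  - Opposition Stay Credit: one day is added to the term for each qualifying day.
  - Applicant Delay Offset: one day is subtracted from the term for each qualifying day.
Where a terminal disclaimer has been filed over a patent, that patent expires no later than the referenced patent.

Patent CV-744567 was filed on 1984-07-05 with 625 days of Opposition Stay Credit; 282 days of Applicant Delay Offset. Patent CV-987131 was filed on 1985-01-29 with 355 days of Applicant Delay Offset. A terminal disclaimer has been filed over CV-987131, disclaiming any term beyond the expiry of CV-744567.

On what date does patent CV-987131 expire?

2002-02-08

Natural term of CV-987131:
  Base: filing + 18 years → 29 January 2003.
  Applicant Delay Offset: −355 days → 8 February 2002.
Expiry of referenced patent CV-744567:
  Base: filing + 18 years → 5 July 2002.
  Opposition Stay Credit: +625 days → 21 March 2004.
  Applicant Delay Offset: −282 days → 13 June 2003.
Terminal disclaimer: CV-987131 expires on the earlier of 8 February 2002 and 13 June 2003.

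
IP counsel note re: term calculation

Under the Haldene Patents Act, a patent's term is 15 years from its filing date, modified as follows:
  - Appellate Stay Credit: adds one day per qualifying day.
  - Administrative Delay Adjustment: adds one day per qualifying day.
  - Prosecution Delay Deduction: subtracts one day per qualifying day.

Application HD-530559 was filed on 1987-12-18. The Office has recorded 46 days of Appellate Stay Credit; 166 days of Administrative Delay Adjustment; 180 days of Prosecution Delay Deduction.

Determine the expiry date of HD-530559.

Base term: filing date + 15 years → 18 December 2002.
Appellate Stay Credit: +46 days → 2 February 2003.
Administrative Delay Adjustment: +166 days → 18 July 2003.
Prosecution Delay Deduction: −180 days → 19 January 2003.

January 19, 2003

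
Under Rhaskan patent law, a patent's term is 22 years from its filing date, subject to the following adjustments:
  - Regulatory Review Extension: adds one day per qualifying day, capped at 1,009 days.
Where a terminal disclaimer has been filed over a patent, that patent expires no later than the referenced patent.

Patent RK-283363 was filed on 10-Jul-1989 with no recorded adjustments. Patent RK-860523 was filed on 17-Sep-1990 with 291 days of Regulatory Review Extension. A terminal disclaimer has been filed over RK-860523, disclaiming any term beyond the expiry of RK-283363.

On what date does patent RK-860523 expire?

Natural term of RK-860523:
  Base: filing + 22 years → 17 September 2012.
  Regulatory Review Extension: 291 days (within the 1009-day cap) → +291 days → 5 July 2013.
Expiry of referenced patent RK-283363:
  Base: filing + 22 years → 10 July 2011.
Terminal disclaimer: RK-860523 expires on the earlier of 5 July 2013 and 10 July 2011.

July 10, 2011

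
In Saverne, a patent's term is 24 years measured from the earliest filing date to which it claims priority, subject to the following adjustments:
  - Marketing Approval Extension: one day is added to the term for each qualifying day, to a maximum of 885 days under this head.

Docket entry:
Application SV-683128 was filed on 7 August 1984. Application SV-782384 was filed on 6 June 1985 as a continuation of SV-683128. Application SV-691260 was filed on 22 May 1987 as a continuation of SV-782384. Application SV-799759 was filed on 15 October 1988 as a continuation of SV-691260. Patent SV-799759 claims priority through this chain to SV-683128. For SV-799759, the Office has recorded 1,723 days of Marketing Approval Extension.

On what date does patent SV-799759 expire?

2011-01-09

Earliest priority filing: 7 August 1984.
Base term: 7 August 1984 + 24 years → 7 August 2008.
Marketing Approval Extension: 1723 days claimed exceeds the 885-day cap, so +885 days → 9 January 2011.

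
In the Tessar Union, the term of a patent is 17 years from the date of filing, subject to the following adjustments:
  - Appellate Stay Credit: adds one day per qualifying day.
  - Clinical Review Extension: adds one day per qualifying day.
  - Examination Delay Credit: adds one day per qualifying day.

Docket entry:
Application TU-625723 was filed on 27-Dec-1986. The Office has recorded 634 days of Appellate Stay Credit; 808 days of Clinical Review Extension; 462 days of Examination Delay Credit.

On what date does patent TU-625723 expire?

Base term: filing date + 17 years → 27 December 2003.
Appellate Stay Credit: +634 days → 21 September 2005.
Clinical Review Extension: +808 days → 8 December 2007.
Examination Delay Credit: +462 days → 14 March 2009.

2009-03-14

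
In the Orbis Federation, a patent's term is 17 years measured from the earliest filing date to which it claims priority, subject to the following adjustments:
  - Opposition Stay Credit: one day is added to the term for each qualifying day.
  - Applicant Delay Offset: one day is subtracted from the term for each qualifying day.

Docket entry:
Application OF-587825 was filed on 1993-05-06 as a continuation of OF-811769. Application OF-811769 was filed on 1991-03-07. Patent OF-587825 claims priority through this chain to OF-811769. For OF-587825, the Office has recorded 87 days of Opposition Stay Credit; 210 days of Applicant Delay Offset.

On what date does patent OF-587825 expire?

Earliest priority filing: 7 March 1991.
Base term: 7 March 1991 + 17 years → 7 March 2008.
Opposition Stay Credit: +87 days → 2 June 2008.
Applicant Delay Offset: −210 days → 5 November 2007.

November 5, 2007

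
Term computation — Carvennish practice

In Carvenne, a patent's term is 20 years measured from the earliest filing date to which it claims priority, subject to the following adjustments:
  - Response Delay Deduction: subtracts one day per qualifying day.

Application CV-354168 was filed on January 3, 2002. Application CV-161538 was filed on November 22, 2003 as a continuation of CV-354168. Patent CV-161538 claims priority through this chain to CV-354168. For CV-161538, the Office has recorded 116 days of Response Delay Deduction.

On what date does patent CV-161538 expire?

September 9, 2021

Earliest priority filing: 3 January 2002.
Base term: 3 January 2002 + 20 years → 3 January 2022.
Response Delay Deduction: −116 days → 9 September 2021.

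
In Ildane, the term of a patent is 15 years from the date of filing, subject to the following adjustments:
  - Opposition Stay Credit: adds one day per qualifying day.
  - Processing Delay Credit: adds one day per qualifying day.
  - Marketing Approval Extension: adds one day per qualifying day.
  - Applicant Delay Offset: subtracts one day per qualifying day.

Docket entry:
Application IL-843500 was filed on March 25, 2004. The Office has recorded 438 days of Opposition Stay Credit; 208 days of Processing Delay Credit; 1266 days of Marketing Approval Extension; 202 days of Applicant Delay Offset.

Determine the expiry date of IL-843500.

November 29, 2023

Base term: filing date + 15 years → 25 March 2019.
Opposition Stay Credit: +438 days → 5 June 2020.
Processing Delay Credit: +208 days → 30 December 2020.
Marketing Approval Extension: +1266 days → 18 June 2024.
Applicant Delay Offset: −202 days → 29 November 2023.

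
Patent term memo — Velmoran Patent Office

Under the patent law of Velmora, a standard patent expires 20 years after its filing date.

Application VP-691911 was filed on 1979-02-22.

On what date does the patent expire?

February 22, 1999

Filing date + 20 years → 22 February 1999.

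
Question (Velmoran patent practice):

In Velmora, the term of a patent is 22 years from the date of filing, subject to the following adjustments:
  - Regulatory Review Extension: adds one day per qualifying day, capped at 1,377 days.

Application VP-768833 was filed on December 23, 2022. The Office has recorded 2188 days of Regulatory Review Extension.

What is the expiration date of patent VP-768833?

Base term: filing date + 22 years → 23 December 2044.
Regulatory Review Extension: 2188 days claimed exceeds the 1377-day cap, so +1377 days → 30 September 2048.

September 30, 2048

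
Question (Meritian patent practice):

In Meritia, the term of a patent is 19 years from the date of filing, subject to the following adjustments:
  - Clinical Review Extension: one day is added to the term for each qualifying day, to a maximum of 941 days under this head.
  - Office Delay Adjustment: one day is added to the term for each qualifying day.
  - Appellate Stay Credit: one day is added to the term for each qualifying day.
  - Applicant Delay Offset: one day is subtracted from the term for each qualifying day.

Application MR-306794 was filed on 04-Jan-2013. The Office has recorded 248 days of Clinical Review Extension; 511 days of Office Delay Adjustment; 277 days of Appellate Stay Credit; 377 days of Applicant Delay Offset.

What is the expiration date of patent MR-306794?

Base term: filing date + 19 years → 4 January 2032.
Clinical Review Extension: 248 days (within the 941-day cap) → +248 days → 8 September 2032.
Office Delay Adjustment: +511 days → 1 February 2034.
Appellate Stay Credit: +277 days → 5 November 2034.
Applicant Delay Offset: −377 days → 24 October 2033.

2033-10-24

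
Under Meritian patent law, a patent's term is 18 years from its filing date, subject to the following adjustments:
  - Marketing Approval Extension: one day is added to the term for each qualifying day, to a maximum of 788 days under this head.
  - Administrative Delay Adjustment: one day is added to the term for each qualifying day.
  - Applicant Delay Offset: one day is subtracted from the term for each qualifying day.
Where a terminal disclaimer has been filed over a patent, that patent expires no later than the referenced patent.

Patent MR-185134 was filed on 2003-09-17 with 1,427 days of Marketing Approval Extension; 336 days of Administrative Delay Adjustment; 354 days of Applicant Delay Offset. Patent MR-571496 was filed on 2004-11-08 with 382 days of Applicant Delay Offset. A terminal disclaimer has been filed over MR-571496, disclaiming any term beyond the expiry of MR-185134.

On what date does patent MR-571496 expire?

Natural term of MR-571496:
  Base: filing + 18 years → 8 November 2022.
  Applicant Delay Offset: −382 days → 22 October 2021.
Expiry of referenced patent MR-185134:
  Base: filing + 18 years → 17 September 2021.
  Marketing Approval Extension: 1427 days claimed exceeds the 788-day cap, so +788 days → 14 November 2023.
  Administrative Delay Adjustment: +336 days → 15 October 2024.
  Applicant Delay Offset: −354 days → 27 October 2023.
Terminal disclaimer: MR-571496 expires on the earlier of 22 October 2021 and 27 October 2023.

October 22, 2021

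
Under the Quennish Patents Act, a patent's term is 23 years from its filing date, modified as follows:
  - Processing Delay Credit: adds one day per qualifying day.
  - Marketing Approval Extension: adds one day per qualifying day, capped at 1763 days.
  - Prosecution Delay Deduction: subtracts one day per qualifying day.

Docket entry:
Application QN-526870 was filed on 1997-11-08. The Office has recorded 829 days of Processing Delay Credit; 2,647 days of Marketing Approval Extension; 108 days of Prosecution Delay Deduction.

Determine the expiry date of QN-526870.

Base term: filing date + 23 years → 8 November 2020.
Processing Delay Credit: +829 days → 15 February 2023.
Marketing Approval Extension: 2647 days claimed exceeds the 1763-day cap, so +1763 days → 14 December 2027.
Prosecution Delay Deduction: −108 days → 28 August 2027.

August 28, 2027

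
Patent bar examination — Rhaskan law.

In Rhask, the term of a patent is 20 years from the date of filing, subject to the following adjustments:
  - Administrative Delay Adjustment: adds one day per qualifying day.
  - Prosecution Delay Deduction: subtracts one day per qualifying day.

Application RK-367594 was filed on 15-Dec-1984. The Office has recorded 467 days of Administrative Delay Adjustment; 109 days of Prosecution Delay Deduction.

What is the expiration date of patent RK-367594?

Base term: filing date + 20 years → 15 December 2004.
Administrative Delay Adjustment: +467 days → 27 March 2006.
Prosecution Delay Deduction: −109 days → 8 December 2005.

December 8, 2005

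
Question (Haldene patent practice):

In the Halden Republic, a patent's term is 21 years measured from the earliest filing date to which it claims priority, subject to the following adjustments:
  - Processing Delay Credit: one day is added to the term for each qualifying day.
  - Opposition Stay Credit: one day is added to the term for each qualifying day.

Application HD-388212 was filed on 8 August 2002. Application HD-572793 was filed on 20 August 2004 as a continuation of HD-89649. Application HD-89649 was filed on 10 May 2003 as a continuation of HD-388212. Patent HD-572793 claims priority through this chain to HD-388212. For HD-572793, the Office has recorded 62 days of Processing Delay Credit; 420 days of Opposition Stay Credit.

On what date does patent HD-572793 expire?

2024-12-02

Earliest priority filing: 8 August 2002.
Base term: 8 August 2002 + 21 years → 8 August 2023.
Processing Delay Credit: +62 days → 9 October 2023.
Opposition Stay Credit: +420 days → 2 December 2024.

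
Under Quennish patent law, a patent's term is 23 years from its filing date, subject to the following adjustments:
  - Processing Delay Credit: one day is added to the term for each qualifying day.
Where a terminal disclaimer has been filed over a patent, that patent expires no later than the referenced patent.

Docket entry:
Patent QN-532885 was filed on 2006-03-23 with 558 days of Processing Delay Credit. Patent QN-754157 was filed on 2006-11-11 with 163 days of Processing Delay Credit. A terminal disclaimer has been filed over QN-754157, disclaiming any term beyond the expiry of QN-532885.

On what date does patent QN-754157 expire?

Natural term of QN-754157:
  Base: filing + 23 years → 11 November 2029.
  Processing Delay Credit: +163 days → 23 April 2030.
Expiry of referenced patent QN-532885:
  Base: filing + 23 years → 23 March 2029.
  Processing Delay Credit: +558 days → 2 October 2030.
Terminal disclaimer: QN-754157 expires on the earlier of 23 April 2030 and 2 October 2030.

2030-04-23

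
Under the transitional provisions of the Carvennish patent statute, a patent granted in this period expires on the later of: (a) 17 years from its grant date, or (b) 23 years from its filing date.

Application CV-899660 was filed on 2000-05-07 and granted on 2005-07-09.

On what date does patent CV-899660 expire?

May 7, 2023

(a) grant + 17 years → 9 July 2022.
(b) filing + 23 years → 7 May 2023.
Later of the two: 7 May 2023.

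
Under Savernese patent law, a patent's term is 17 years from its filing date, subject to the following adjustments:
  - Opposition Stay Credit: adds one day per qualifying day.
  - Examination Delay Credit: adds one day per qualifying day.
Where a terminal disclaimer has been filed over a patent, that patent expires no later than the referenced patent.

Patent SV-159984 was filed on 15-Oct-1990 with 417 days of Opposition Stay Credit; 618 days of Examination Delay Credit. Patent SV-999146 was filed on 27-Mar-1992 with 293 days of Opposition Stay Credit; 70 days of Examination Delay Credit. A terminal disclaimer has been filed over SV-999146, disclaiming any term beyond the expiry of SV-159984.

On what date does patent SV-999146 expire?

Natural term of SV-999146:
  Base: filing + 17 years → 27 March 2009.
  Opposition Stay Credit: +293 days → 14 January 2010.
  Examination Delay Credit: +70 days → 25 March 2010.
Expiry of referenced patent SV-159984:
  Base: filing + 17 years → 15 October 2007.
  Opposition Stay Credit: +417 days → 5 December 2008.
  Examination Delay Credit: +618 days → 15 August 2010.
Terminal disclaimer: SV-999146 expires on the earlier of 25 March 2010 and 15 August 2010.

2010-03-25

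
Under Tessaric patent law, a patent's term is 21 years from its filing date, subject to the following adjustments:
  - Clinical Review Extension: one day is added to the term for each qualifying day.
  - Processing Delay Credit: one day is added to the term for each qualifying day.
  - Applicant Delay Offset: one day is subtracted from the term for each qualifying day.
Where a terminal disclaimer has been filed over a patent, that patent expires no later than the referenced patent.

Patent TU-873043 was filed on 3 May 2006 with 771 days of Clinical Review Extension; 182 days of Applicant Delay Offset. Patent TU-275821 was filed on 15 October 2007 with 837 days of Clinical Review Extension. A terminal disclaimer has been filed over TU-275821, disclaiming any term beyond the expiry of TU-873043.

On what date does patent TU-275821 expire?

Natural term of TU-275821:
  Base: filing + 21 years → 15 October 2028.
  Clinical Review Extension: +837 days → 30 January 2031.
Expiry of referenced patent TU-873043:
  Base: filing + 21 years → 3 May 2027.
  Clinical Review Extension: +771 days → 12 June 2029.
  Applicant Delay Offset: −182 days → 12 December 2028.
Terminal disclaimer: TU-275821 expires on the earlier of 30 January 2031 and 12 December 2028.

2028-12-12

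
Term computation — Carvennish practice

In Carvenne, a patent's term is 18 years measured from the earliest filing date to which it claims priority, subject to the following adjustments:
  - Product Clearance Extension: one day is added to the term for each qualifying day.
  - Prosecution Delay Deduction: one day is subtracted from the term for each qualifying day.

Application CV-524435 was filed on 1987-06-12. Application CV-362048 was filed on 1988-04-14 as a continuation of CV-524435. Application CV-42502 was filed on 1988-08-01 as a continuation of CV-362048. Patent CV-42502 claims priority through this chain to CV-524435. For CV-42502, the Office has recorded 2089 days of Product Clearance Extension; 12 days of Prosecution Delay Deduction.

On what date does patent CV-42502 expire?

February 18, 2011

Earliest priority filing: 12 June 1987.
Base term: 12 June 1987 + 18 years → 12 June 2005.
Product Clearance Extension: +2089 days → 2 March 2011.
Prosecution Delay Deduction: −12 days → 18 February 2011.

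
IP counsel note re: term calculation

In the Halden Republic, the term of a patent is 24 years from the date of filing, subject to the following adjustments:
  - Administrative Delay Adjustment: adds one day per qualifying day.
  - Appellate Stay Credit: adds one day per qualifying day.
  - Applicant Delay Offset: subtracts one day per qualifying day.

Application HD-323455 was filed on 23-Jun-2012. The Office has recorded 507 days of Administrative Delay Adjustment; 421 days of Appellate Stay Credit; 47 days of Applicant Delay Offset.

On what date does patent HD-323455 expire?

November 21, 2038

Base term: filing date + 24 years → 23 June 2036.
Administrative Delay Adjustment: +507 days → 12 November 2037.
Appellate Stay Credit: +421 days → 7 January 2039.
Applicant Delay Offset: −47 days → 21 November 2038.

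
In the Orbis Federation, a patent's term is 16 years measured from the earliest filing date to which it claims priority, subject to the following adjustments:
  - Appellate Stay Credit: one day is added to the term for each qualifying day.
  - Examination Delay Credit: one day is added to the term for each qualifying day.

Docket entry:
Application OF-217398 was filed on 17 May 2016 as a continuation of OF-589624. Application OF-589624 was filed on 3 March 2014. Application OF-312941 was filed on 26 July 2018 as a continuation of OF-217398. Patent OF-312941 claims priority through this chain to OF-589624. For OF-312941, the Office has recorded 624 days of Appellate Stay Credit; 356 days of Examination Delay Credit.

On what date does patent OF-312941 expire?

November 7, 2032

Earliest priority filing: 3 March 2014.
Base term: 3 March 2014 + 16 years → 3 March 2030.
Appellate Stay Credit: +624 days → 17 November 2031.
Examination Delay Credit: +356 days → 7 November 2032.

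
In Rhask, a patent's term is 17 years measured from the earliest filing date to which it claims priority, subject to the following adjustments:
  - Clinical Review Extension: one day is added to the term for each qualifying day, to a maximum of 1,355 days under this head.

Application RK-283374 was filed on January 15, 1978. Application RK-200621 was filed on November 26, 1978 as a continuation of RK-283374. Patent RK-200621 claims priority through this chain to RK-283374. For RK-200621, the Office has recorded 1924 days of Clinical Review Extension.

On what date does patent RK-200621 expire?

October 1, 1998

Earliest priority filing: 15 January 1978.
Base term: 15 January 1978 + 17 years → 15 January 1995.
Clinical Review Extension: 1924 days claimed exceeds the 1355-day cap, so +1355 days → 1 October 1998.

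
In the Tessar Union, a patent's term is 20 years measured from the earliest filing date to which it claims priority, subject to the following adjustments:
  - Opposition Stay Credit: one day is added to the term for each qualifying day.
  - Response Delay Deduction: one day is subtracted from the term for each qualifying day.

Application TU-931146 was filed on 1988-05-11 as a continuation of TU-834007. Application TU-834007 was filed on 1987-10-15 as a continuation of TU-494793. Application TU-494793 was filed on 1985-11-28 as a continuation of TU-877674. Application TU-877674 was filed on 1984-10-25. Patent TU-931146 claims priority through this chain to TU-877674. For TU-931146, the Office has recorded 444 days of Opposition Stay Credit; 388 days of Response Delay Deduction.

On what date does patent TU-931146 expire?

December 20, 2004

Earliest priority filing: 25 October 1984.
Base term: 25 October 1984 + 20 years → 25 October 2004.
Opposition Stay Credit: +444 days → 12 January 2006.
Response Delay Deduction: −388 days → 20 December 2004.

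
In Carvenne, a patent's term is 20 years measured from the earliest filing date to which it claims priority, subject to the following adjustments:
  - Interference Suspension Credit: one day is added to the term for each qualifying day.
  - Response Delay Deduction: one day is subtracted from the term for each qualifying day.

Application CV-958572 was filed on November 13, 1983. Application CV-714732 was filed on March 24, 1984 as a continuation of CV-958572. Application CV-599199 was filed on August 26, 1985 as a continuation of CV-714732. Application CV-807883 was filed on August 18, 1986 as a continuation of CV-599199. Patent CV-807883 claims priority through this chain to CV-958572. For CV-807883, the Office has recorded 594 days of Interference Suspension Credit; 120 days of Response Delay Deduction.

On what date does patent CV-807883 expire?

Earliest priority filing: 13 November 1983.
Base term: 13 November 1983 + 20 years → 13 November 2003.
Interference Suspension Credit: +594 days → 29 June 2005.
Response Delay Deduction: −120 days → 1 March 2005.

2005-03-01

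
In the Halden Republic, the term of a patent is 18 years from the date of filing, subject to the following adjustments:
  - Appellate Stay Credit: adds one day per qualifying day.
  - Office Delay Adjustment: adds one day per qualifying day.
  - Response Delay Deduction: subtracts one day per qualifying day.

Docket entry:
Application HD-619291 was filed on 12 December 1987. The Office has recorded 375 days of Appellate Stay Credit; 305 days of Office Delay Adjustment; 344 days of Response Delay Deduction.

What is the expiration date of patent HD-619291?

Base term: filing date + 18 years → 12 December 2005.
Appellate Stay Credit: +375 days → 22 December 2006.
Office Delay Adjustment: +305 days → 23 October 2007.
Response Delay Deduction: −344 days → 13 November 2006.

November 13, 2006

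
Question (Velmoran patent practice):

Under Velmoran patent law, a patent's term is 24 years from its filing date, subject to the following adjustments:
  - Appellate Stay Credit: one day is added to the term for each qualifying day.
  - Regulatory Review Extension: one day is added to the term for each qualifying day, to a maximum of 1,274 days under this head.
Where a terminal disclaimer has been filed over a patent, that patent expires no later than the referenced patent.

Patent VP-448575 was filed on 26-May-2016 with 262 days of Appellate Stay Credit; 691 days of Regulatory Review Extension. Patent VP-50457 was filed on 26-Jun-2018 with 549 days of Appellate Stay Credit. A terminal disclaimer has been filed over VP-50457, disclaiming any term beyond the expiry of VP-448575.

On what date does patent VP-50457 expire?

2043-01-04

Natural term of VP-50457:
  Base: filing + 24 years → 26 June 2042.
  Appellate Stay Credit: +549 days → 27 December 2043.
Expiry of referenced patent VP-448575:
  Base: filing + 24 years → 26 May 2040.
  Appellate Stay Credit: +262 days → 12 February 2041.
  Regulatory Review Extension: 691 days (within the 1274-day cap) → +691 days → 4 January 2043.
Terminal disclaimer: VP-50457 expires on the earlier of 27 December 2043 and 4 January 2043.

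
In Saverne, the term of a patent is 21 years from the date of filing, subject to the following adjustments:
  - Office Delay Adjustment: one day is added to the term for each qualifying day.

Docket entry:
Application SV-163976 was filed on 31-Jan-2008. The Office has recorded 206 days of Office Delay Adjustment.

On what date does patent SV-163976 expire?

Base term: filing date + 21 years → 31 January 2029.
Office Delay Adjustment: +206 days → 25 August 2029.

August 25, 2029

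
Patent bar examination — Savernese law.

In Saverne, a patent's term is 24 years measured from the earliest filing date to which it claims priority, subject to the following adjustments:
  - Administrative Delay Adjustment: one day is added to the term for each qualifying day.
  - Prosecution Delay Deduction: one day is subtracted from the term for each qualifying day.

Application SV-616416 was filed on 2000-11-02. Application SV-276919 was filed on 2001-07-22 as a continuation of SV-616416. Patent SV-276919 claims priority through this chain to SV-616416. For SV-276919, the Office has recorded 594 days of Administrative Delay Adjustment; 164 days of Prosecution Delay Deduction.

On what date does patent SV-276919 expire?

Earliest priority filing: 2 November 2000.
Base term: 2 November 2000 + 24 years → 2 November 2024.
Administrative Delay Adjustment: +594 days → 19 June 2026.
Prosecution Delay Deduction: −164 days → 6 January 2026.

January 6, 2026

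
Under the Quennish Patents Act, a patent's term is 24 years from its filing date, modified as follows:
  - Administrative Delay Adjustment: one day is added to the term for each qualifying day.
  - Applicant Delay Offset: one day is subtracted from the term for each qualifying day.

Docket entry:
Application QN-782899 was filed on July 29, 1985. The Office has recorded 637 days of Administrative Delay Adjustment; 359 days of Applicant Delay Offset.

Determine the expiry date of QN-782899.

Base term: filing date + 24 years → 29 July 2009.
Administrative Delay Adjustment: +637 days → 27 April 2011.
Applicant Delay Offset: −359 days → 3 May 2010.

2010-05-03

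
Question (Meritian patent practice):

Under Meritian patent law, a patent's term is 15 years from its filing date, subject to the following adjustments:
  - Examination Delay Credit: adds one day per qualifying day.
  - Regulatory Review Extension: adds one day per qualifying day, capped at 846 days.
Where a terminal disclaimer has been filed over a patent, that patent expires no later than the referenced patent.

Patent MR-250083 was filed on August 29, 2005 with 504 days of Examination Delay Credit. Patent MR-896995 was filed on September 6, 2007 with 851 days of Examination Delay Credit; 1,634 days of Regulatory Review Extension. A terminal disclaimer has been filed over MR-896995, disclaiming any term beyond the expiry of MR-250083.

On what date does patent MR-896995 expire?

January 15, 2022

Natural term of MR-896995:
  Base: filing + 15 years → 6 September 2022.
  Examination Delay Credit: +851 days → 4 January 2025.
  Regulatory Review Extension: 1634 days claimed exceeds the 846-day cap, so +846 days → 30 April 2027.
Expiry of referenced patent MR-250083:
  Base: filing + 15 years → 29 August 2020.
  Examination Delay Credit: +504 days → 15 January 2022.
Terminal disclaimer: MR-896995 expires on the earlier of 30 April 2027 and 15 January 2022.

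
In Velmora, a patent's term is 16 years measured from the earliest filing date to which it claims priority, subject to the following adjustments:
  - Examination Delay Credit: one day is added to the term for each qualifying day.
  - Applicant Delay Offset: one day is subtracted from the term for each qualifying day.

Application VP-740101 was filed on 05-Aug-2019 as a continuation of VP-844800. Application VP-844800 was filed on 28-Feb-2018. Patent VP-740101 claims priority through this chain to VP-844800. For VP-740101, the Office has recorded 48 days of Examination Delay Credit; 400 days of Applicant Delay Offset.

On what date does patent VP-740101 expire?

2033-03-13

Earliest priority filing: 28 February 2018.
Base term: 28 February 2018 + 16 years → 28 February 2034.
Examination Delay Credit: +48 days → 17 April 2034.
Applicant Delay Offset: −400 days → 13 March 2033.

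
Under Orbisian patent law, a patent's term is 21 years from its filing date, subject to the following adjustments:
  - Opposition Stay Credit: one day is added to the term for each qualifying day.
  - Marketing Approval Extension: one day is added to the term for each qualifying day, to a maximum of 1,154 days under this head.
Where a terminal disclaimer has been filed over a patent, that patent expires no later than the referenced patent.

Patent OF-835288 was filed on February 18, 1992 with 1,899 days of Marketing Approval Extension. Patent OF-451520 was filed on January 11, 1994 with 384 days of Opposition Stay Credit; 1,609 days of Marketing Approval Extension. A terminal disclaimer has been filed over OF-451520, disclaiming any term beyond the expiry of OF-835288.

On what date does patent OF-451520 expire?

Natural term of OF-451520:
  Base: filing + 21 years → 11 January 2015.
  Opposition Stay Credit: +384 days → 30 January 2016.
  Marketing Approval Extension: 1609 days claimed exceeds the 1154-day cap, so +1154 days → 29 March 2019.
Expiry of referenced patent OF-835288:
  Base: filing + 21 years → 18 February 2013.
  Marketing Approval Extension: 1899 days claimed exceeds the 1154-day cap, so +1154 days → 17 April 2016.
Terminal disclaimer: OF-451520 expires on the earlier of 29 March 2019 and 17 April 2016.

2016-04-17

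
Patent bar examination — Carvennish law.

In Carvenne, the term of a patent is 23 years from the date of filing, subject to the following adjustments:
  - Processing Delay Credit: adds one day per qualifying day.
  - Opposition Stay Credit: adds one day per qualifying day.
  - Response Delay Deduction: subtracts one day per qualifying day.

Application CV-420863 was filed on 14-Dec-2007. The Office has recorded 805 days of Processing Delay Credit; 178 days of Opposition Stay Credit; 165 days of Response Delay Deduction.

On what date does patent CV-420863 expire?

2033-03-11

Base term: filing date + 23 years → 14 December 2030.
Processing Delay Credit: +805 days → 26 February 2033.
Opposition Stay Credit: +178 days → 23 August 2033.
Response Delay Deduction: −165 days → 11 March 2033.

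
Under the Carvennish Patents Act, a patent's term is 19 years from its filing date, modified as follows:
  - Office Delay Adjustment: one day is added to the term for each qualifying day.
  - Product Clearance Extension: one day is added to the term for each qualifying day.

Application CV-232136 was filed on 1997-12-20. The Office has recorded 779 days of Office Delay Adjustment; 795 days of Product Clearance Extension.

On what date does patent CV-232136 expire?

Base term: filing date + 19 years → 20 December 2016.
Office Delay Adjustment: +779 days → 7 February 2019.
Product Clearance Extension: +795 days → 12 April 2021.

2021-04-12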